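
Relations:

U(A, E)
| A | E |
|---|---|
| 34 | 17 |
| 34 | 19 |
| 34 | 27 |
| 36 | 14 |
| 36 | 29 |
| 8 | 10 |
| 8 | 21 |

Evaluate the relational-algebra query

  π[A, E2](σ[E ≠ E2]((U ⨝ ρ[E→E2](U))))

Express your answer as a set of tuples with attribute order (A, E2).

{(34, 17), (34, 19), (34, 27), (36, 14), (36, 29), (8, 10), (8, 21)}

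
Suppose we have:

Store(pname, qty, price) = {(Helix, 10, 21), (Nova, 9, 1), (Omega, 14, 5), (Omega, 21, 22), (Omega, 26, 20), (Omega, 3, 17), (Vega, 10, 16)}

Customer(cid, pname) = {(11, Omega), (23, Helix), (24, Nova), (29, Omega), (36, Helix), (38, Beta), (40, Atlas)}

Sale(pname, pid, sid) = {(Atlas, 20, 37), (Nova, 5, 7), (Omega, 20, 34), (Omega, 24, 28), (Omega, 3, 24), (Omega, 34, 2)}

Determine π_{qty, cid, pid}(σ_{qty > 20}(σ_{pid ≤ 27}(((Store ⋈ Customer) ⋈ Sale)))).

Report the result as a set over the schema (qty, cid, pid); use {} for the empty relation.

{(21, 11, 20), (21, 11, 24), (21, 11, 3), (21, 29, 20), (21, 29, 24), (21, 29, 3), (26, 11, 20), (26, 11, 24), (26, 11, 3), (26, 29, 20), (26, 29, 24), (26, 29, 3)}

Natural join on pname: {(Helix, 10, 21, 23), (Helix, 10, 21, 36), (Nova, 9, 1, 24), (Omega, 14, 5, 11), (Omega, 14, 5, 29), (Omega, 21, 22, 11), (Omega, 21, 22, 29), (Omega, 26, 20, 11), (Omega, 26, 20, 29), (Omega, 3, 17, 11), (Omega, 3, 17, 29)}
Natural join on pname: {(Nova, 9, 1, 24, 5, 7), (Omega, 14, 5, 11, 20, 34), (Omega, 14, 5, 11, 24, 28), (Omega, 14, 5, 11, 3, 24), (Omega, 14, 5, 11, 34, 2), (Omega, 14, 5, 29, 20, 34), (Omega, 14, 5, 29, 24, 28), (Omega, 14, 5, 29, 3, 24), (Omega, 14, 5, 29, 34, 2), (Omega, 21, 22, 11, 20, 34), (Omega, 21, 22, 11, 24, 28), (Omega, 21, 22, 11, 3, 24), (Omega, 21, 22, 11, 34, 2), (Omega, 21, 22, 29, 20, 34), (Omega, 21, 22, 29, 24, 28), (Omega, 21, 22, 29, 3, 24), (Omega, 21, 22, 29, 34, 2), (Omega, 26, 20, 11, 20, 34), (Omega, 26, 20, 11, 24, 28), (Omega, 26, 20, 11, 3, 24), (Omega, 26, 20, 11, 34, 2), (Omega, 26, 20, 29, 20, 34), (Omega, 26, 20, 29, 24, 28), (Omega, 26, 20, 29, 3, 24), (Omega, 26, 20, 29, 34, 2), (Omega, 3, 17, 11, 20, 34), (Omega, 3, 17, 11, 24, 28), (Omega, 3, 17, 11, 3, 24), (Omega, 3, 17, 11, 34, 2), (Omega, 3, 17, 29, 20, 34), (Omega, 3, 17, 29, 24, 28), (Omega, 3, 17, 29, 3, 24), (Omega, 3, 17, 29, 34, 2)}
σ[pid ≤ 27]: keep tuples satisfying pid ≤ 27 → {(Nova, 9, 1, 24, 5, 7), (Omega, 14, 5, 11, 20, 34), (Omega, 14, 5, 11, 24, 28), (Omega, 14, 5, 11, 3, 24), (Omega, 14, 5, 29, 20, 34), (Omega, 14, 5, 29, 24, 28), (Omega, 14, 5, 29, 3, 24), (Omega, 21, 22, 11, 20, 34), (Omega, 21, 22, 11, 24, 28), (Omega, 21, 22, 11, 3, 24), (Omega, 21, 22, 29, 20, 34), (Omega, 21, 22, 29, 24, 28), (Omega, 21, 22, 29, 3, 24), (Omega, 26, 20, 11, 20, 34), (Omega, 26, 20, 11, 24, 28), (Omega, 26, 20, 11, 3, 24), (Omega, 26, 20, 29, 20, 34), (Omega, 26, 20, 29, 24, 28), (Omega, 26, 20, 29, 3, 24), (Omega, 3, 17, 11, 20, 34), (Omega, 3, 17, 11, 24, 28), (Omega, 3, 17, 11, 3, 24), (Omega, 3, 17, 29, 20, 34), (Omega, 3, 17, 29, 24, 28), (Omega, 3, 17, 29, 3, 24)}
σ[qty > 20]: keep tuples satisfying qty > 20 → {(Omega, 21, 22, 11, 20, 34), (Omega, 21, 22, 11, 24, 28), (Omega, 21, 22, 11, 3, 24), (Omega, 21, 22, 29, 20, 34), (Omega, 21, 22, 29, 24, 28), (Omega, 21, 22, 29, 3, 24), (Omega, 26, 20, 11, 20, 34), (Omega, 26, 20, 11, 24, 28), (Omega, 26, 20, 11, 3, 24), (Omega, 26, 20, 29, 20, 34), (Omega, 26, 20, 29, 24, 28), (Omega, 26, 20, 29, 3, 24)}
π_{qty, cid, pid} gives {(21, 11, 20), (21, 11, 24), (21, 11, 3), (21, 29, 20), (21, 29, 24), (21, 29, 3), (26, 11, 20), (26, 11, 24), (26, 11, 3), (26, 29, 20), (26, 29, 24), (26, 29, 3)}.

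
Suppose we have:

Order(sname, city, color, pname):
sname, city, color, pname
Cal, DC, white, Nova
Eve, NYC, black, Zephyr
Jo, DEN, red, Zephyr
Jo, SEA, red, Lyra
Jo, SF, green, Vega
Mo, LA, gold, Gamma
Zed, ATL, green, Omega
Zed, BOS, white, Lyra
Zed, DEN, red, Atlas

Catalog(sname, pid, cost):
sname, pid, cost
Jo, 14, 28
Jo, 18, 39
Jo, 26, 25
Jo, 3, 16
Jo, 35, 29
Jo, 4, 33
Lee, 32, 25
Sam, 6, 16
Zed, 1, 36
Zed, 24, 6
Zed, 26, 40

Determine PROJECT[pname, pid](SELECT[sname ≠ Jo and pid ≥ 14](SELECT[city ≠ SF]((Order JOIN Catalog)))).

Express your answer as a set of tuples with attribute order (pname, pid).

{(Atlas, 24), (Atlas, 26), (Lyra, 24), (Lyra, 26), (Omega, 24), (Omega, 26)}

Joining Order and Catalog on sname yields {(Jo, DEN, red, Zephyr, 14, 28), (Jo, DEN, red, Zephyr, 18, 39), (Jo, DEN, red, Zephyr, 26, 25), (Jo, DEN, red, Zephyr, 3, 16), (Jo, DEN, red, Zephyr, 35, 29), (Jo, DEN, red, Zephyr, 4, 33), (Jo, SEA, red, Lyra, 14, 28), (Jo, SEA, red, Lyra, 18, 39), (Jo, SEA, red, Lyra, 26, 25), (Jo, SEA, red, Lyra, 3, 16), (Jo, SEA, red, Lyra, 35, 29), (Jo, SEA, red, Lyra, 4, 33), (Jo, SF, green, Vega, 14, 28), (Jo, SF, green, Vega, 18, 39), (Jo, SF, green, Vega, 26, 25), (Jo, SF, green, Vega, 3, 16), (Jo, SF, green, Vega, 35, 29), (Jo, SF, green, Vega, 4, 33), (Zed, ATL, green, Omega, 1, 36), (Zed, ATL, green, Omega, 24, 6), (Zed, ATL, green, Omega, 26, 40), (Zed, BOS, white, Lyra, 1, 36), (Zed, BOS, white, Lyra, 24, 6), (Zed, BOS, white, Lyra, 26, 40), (Zed, DEN, red, Atlas, 1, 36), (Zed, DEN, red, Atlas, 24, 6), (Zed, DEN, red, Atlas, 26, 40)}.
Apply σ_{city ≠ SF}; surviving tuples: {(Jo, DEN, red, Zephyr, 14, 28), (Jo, DEN, red, Zephyr, 18, 39), (Jo, DEN, red, Zephyr, 26, 25), (Jo, DEN, red, Zephyr, 3, 16), (Jo, DEN, red, Zephyr, 35, 29), (Jo, DEN, red, Zephyr, 4, 33), (Jo, SEA, red, Lyra, 14, 28), (Jo, SEA, red, Lyra, 18, 39), (Jo, SEA, red, Lyra, 26, 25), (Jo, SEA, red, Lyra, 3, 16), (Jo, SEA, red, Lyra, 35, 29), (Jo, SEA, red, Lyra, 4, 33), (Zed, ATL, green, Omega, 1, 36), (Zed, ATL, green, Omega, 24, 6), (Zed, ATL, green, Omega, 26, 40), (Zed, BOS, white, Lyra, 1, 36), (Zed, BOS, white, Lyra, 24, 6), (Zed, BOS, white, Lyra, 26, 40), (Zed, DEN, red, Atlas, 1, 36), (Zed, DEN, red, Atlas, 24, 6), (Zed, DEN, red, Atlas, 26, 40)}
Apply σ_{sname ≠ Jo and pid ≥ 14}; surviving tuples: {(Zed, ATL, green, Omega, 24, 6), (Zed, ATL, green, Omega, 26, 40), (Zed, BOS, white, Lyra, 24, 6), (Zed, BOS, white, Lyra, 26, 40), (Zed, DEN, red, Atlas, 24, 6), (Zed, DEN, red, Atlas, 26, 40)}
π_{pname, pid} gives {(Atlas, 24), (Atlas, 26), (Lyra, 24), (Lyra, 26), (Omega, 24), (Omega, 26)}.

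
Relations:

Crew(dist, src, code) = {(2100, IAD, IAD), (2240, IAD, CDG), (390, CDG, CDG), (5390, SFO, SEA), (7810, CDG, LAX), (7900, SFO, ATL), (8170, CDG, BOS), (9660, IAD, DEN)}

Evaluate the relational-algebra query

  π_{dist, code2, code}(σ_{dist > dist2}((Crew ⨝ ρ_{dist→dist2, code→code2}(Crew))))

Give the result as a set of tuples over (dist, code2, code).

ρ[dist→dist2, code→code2]: schema becomes (dist2, src, code2); tuples unchanged.
Joining Crew and ρ_{dist→dist2, code→code2}(Crew) on src yields {(2100, IAD, IAD, 2100, IAD), (2100, IAD, IAD, 2240, CDG), (2100, IAD, IAD, 9660, DEN), (2240, IAD, CDG, 2100, IAD), (2240, IAD, CDG, 2240, CDG), (2240, IAD, CDG, 9660, DEN), (390, CDG, CDG, 390, CDG), (390, CDG, CDG, 7810, LAX), (390, CDG, CDG, 8170, BOS), (5390, SFO, SEA, 5390, SEA), (5390, SFO, SEA, 7900, ATL), (7810, CDG, LAX, 390, CDG), (7810, CDG, LAX, 7810, LAX), (7810, CDG, LAX, 8170, BOS), (7900, SFO, ATL, 5390, SEA), (7900, SFO, ATL, 7900, ATL), (8170, CDG, BOS, 390, CDG), (8170, CDG, BOS, 7810, LAX), (8170, CDG, BOS, 8170, BOS), (9660, IAD, DEN, 2100, IAD), (9660, IAD, DEN, 2240, CDG), (9660, IAD, DEN, 9660, DEN)}.
Filtering on dist > dist2 leaves {(2240, IAD, CDG, 2100, IAD), (7810, CDG, LAX, 390, CDG), (7900, SFO, ATL, 5390, SEA), (8170, CDG, BOS, 390, CDG), (8170, CDG, BOS, 7810, LAX), (9660, IAD, DEN, 2100, IAD), (9660, IAD, DEN, 2240, CDG)}.
Keep only column(s) dist, code2, code: {(2240, IAD, CDG), (7810, CDG, LAX), (7900, SEA, ATL), (8170, CDG, BOS), (8170, LAX, BOS), (9660, CDG, DEN), (9660, IAD, DEN)}

{(2240, IAD, CDG), (7810, CDG, LAX), (7900, SEA, ATL), (8170, CDG, BOS), (8170, LAX, BOS), (9660, CDG, DEN), (9660, IAD, DEN)}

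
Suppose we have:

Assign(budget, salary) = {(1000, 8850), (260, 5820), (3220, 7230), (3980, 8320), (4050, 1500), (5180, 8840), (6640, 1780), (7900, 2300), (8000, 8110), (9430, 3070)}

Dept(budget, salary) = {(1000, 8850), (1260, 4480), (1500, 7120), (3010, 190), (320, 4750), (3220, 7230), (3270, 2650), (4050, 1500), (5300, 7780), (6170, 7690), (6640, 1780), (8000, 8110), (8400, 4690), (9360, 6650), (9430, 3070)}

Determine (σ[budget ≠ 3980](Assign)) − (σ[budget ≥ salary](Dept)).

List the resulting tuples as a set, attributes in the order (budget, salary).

Apply σ_{budget ≠ 3980}; surviving tuples: {(1000, 8850), (260, 5820), (3220, 7230), (4050, 1500), (5180, 8840), (6640, 1780), (7900, 2300), (8000, 8110), (9430, 3070)}
Apply σ_{budget ≥ salary}; surviving tuples: {(3010, 190), (3270, 2650), (4050, 1500), (6640, 1780), (8400, 4690), (9360, 6650), (9430, 3070)}
Difference: {(1000, 8850), (260, 5820), (3220, 7230), (4050, 1500), (5180, 8840), (6640, 1780), (7900, 2300), (8000, 8110), (9430, 3070)} with {(3010, 190), (3270, 2650), (4050, 1500), (6640, 1780), (8400, 4690), (9360, 6650), (9430, 3070)} → {(1000, 8850), (260, 5820), (3220, 7230), (5180, 8840), (7900, 2300), (8000, 8110)}

{(1000, 8850), (260, 5820), (3220, 7230), (5180, 8840), (7900, 2300), (8000, 8110)}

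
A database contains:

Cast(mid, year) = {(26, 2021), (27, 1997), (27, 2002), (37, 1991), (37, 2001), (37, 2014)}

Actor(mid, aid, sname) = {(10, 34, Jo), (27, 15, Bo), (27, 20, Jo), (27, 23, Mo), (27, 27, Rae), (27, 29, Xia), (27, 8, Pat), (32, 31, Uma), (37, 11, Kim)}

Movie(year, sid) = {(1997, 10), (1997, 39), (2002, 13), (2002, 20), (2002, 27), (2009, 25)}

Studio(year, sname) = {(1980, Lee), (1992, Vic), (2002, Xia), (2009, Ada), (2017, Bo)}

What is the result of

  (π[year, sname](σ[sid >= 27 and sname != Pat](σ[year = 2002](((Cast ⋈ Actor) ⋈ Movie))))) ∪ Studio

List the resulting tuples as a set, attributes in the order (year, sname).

Joining Cast and Actor on mid yields {(27, 1997, 15, Bo), (27, 1997, 20, Jo), (27, 1997, 23, Mo), (27, 1997, 27, Rae), (27, 1997, 29, Xia), (27, 1997, 8, Pat), (27, 2002, 15, Bo), (27, 2002, 20, Jo), (27, 2002, 23, Mo), (27, 2002, 27, Rae), (27, 2002, 29, Xia), (27, 2002, 8, Pat), (37, 1991, 11, Kim), (37, 2001, 11, Kim), (37, 2014, 11, Kim)}.
Joining (Cast ⋈ Actor) and Movie on year yields {(27, 1997, 15, Bo, 10), (27, 1997, 15, Bo, 39), (27, 1997, 20, Jo, 10), (27, 1997, 20, Jo, 39), (27, 1997, 23, Mo, 10), (27, 1997, 23, Mo, 39), (27, 1997, 27, Rae, 10), (27, 1997, 27, Rae, 39), (27, 1997, 29, Xia, 10), (27, 1997, 29, Xia, 39), (27, 1997, 8, Pat, 10), (27, 1997, 8, Pat, 39), (27, 2002, 15, Bo, 13), (27, 2002, 15, Bo, 20), (27, 2002, 15, Bo, 27), (27, 2002, 20, Jo, 13), (27, 2002, 20, Jo, 20), (27, 2002, 20, Jo, 27), (27, 2002, 23, Mo, 13), (27, 2002, 23, Mo, 20), (27, 2002, 23, Mo, 27), (27, 2002, 27, Rae, 13), (27, 2002, 27, Rae, 20), (27, 2002, 27, Rae, 27), (27, 2002, 29, Xia, 13), (27, 2002, 29, Xia, 20), (27, 2002, 29, Xia, 27), (27, 2002, 8, Pat, 13), (27, 2002, 8, Pat, 20), (27, 2002, 8, Pat, 27)}.
Apply σ_{year = 2002}; surviving tuples: {(27, 2002, 15, Bo, 13), (27, 2002, 15, Bo, 20), (27, 2002, 15, Bo, 27), (27, 2002, 20, Jo, 13), (27, 2002, 20, Jo, 20), (27, 2002, 20, Jo, 27), (27, 2002, 23, Mo, 13), (27, 2002, 23, Mo, 20), (27, 2002, 23, Mo, 27), (27, 2002, 27, Rae, 13), (27, 2002, 27, Rae, 20), (27, 2002, 27, Rae, 27), (27, 2002, 29, Xia, 13), (27, 2002, 29, Xia, 20), (27, 2002, 29, Xia, 27), (27, 2002, 8, Pat, 13), (27, 2002, 8, Pat, 20), (27, 2002, 8, Pat, 27)}
Apply σ_{sid >= 27 and sname != Pat}; surviving tuples: {(27, 2002, 15, Bo, 27), (27, 2002, 20, Jo, 27), (27, 2002, 23, Mo, 27), (27, 2002, 27, Rae, 27), (27, 2002, 29, Xia, 27)}
Projecting to year, sname: {(2002, Bo), (2002, Jo), (2002, Mo), (2002, Rae), (2002, Xia)}
Taking the union: {(1980, Lee), (1992, Vic), (2002, Bo), (2002, Jo), (2002, Mo), (2002, Rae), (2002, Xia), (2009, Ada), (2017, Bo)}

{(1980, Lee), (1992, Vic), (2002, Bo), (2002, Jo), (2002, Mo), (2002, Rae), (2002, Xia), (2009, Ada), (2017, Bo)}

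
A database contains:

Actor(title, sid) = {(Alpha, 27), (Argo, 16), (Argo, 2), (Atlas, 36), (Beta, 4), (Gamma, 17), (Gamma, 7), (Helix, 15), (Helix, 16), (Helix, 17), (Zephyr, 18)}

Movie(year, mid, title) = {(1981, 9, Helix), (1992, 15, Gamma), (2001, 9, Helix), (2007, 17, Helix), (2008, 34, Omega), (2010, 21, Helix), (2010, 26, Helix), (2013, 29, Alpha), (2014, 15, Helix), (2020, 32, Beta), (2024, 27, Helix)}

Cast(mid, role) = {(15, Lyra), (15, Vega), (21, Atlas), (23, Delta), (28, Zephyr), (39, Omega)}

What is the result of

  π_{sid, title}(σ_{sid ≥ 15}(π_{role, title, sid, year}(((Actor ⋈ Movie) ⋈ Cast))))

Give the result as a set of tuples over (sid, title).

Natural join on title: {(Alpha, 27, 2013, 29), (Beta, 4, 2020, 32), (Gamma, 17, 1992, 15), (Gamma, 7, 1992, 15), (Helix, 15, 1981, 9), (Helix, 15, 2001, 9), (Helix, 15, 2007, 17), (Helix, 15, 2010, 21), (Helix, 15, 2010, 26), (Helix, 15, 2014, 15), (Helix, 15, 2024, 27), (Helix, 16, 1981, 9), (Helix, 16, 2001, 9), (Helix, 16, 2007, 17), (Helix, 16, 2010, 21), (Helix, 16, 2010, 26), (Helix, 16, 2014, 15), (Helix, 16, 2024, 27), (Helix, 17, 1981, 9), (Helix, 17, 2001, 9), (Helix, 17, 2007, 17), (Helix, 17, 2010, 21), (Helix, 17, 2010, 26), (Helix, 17, 2014, 15), (Helix, 17, 2024, 27)}
Natural join on mid: {(Gamma, 17, 1992, 15, Lyra), (Gamma, 17, 1992, 15, Vega), (Gamma, 7, 1992, 15, Lyra), (Gamma, 7, 1992, 15, Vega), (Helix, 15, 2010, 21, Atlas), (Helix, 15, 2014, 15, Lyra), (Helix, 15, 2014, 15, Vega), (Helix, 16, 2010, 21, Atlas), (Helix, 16, 2014, 15, Lyra), (Helix, 16, 2014, 15, Vega), (Helix, 17, 2010, 21, Atlas), (Helix, 17, 2014, 15, Lyra), (Helix, 17, 2014, 15, Vega)}
Projecting to role, title, sid, year: {(Atlas, Helix, 15, 2010), (Atlas, Helix, 16, 2010), (Atlas, Helix, 17, 2010), (Lyra, Gamma, 17, 1992), (Lyra, Gamma, 7, 1992), (Lyra, Helix, 15, 2014), (Lyra, Helix, 16, 2014), (Lyra, Helix, 17, 2014), (Vega, Gamma, 17, 1992), (Vega, Gamma, 7, 1992), (Vega, Helix, 15, 2014), (Vega, Helix, 16, 2014), (Vega, Helix, 17, 2014)}
Filtering on sid ≥ 15 leaves {(Atlas, Helix, 15, 2010), (Atlas, Helix, 16, 2010), (Atlas, Helix, 17, 2010), (Lyra, Gamma, 17, 1992), (Lyra, Helix, 15, 2014), (Lyra, Helix, 16, 2014), (Lyra, Helix, 17, 2014), (Vega, Gamma, 17, 1992), (Vega, Helix, 15, 2014), (Vega, Helix, 16, 2014), (Vega, Helix, 17, 2014)}.
Projecting to sid, title (7 duplicate(s) eliminated): {(15, Helix), (16, Helix), (17, Gamma), (17, Helix)}

{(15, Helix), (16, Helix), (17, Gamma), (17, Helix)}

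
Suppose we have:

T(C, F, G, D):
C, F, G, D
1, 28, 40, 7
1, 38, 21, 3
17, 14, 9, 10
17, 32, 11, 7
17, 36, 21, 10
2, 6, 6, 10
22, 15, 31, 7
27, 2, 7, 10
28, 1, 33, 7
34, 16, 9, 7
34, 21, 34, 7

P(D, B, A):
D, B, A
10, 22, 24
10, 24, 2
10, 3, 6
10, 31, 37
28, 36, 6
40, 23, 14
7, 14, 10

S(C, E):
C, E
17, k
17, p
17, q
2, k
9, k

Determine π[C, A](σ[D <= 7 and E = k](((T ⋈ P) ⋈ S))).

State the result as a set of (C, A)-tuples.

{(17, 10)}

T ⋈ P (natural join on D): {(1, 28, 40, 7, 14, 10), (17, 14, 9, 10, 22, 24), (17, 14, 9, 10, 24, 2), (17, 14, 9, 10, 3, 6), (17, 14, 9, 10, 31, 37), (17, 32, 11, 7, 14, 10), (17, 36, 21, 10, 22, 24), (17, 36, 21, 10, 24, 2), (17, 36, 21, 10, 3, 6), (17, 36, 21, 10, 31, 37), (2, 6, 6, 10, 22, 24), (2, 6, 6, 10, 24, 2), (2, 6, 6, 10, 3, 6), (2, 6, 6, 10, 31, 37), (22, 15, 31, 7, 14, 10), (27, 2, 7, 10, 22, 24), (27, 2, 7, 10, 24, 2), (27, 2, 7, 10, 3, 6), (27, 2, 7, 10, 31, 37), (28, 1, 33, 7, 14, 10), (34, 16, 9, 7, 14, 10), (34, 21, 34, 7, 14, 10)}
(T ⋈ P) ⋈ S (natural join on C): {(17, 14, 9, 10, 22, 24, k), (17, 14, 9, 10, 22, 24, p), (17, 14, 9, 10, 22, 24, q), (17, 14, 9, 10, 24, 2, k), (17, 14, 9, 10, 24, 2, p), (17, 14, 9, 10, 24, 2, q), (17, 14, 9, 10, 3, 6, k), (17, 14, 9, 10, 3, 6, p), (17, 14, 9, 10, 3, 6, q), (17, 14, 9, 10, 31, 37, k), (17, 14, 9, 10, 31, 37, p), (17, 14, 9, 10, 31, 37, q), (17, 32, 11, 7, 14, 10, k), (17, 32, 11, 7, 14, 10, p), (17, 32, 11, 7, 14, 10, q), (17, 36, 21, 10, 22, 24, k), (17, 36, 21, 10, 22, 24, p), (17, 36, 21, 10, 22, 24, q), (17, 36, 21, 10, 24, 2, k), (17, 36, 21, 10, 24, 2, p), (17, 36, 21, 10, 24, 2, q), (17, 36, 21, 10, 3, 6, k), (17, 36, 21, 10, 3, 6, p), (17, 36, 21, 10, 3, 6, q), (17, 36, 21, 10, 31, 37, k), (17, 36, 21, 10, 31, 37, p), (17, 36, 21, 10, 31, 37, q), (2, 6, 6, 10, 22, 24, k), (2, 6, 6, 10, 24, 2, k), (2, 6, 6, 10, 3, 6, k), (2, 6, 6, 10, 31, 37, k)}
Apply σ_{D <= 7 and E = k}; surviving tuples: {(17, 32, 11, 7, 14, 10, k)}
π[C, A]: project onto (C, A) → {(17, 10)}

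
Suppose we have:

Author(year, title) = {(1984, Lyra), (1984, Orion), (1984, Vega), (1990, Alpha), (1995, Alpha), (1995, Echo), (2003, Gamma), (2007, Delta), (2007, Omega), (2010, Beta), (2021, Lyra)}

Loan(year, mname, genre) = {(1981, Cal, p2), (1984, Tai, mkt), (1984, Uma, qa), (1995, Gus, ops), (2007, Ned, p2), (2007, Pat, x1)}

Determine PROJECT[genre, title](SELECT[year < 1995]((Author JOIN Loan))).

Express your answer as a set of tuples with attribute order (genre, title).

Natural join on year: {(1984, Lyra, Tai, mkt), (1984, Lyra, Uma, qa), (1984, Orion, Tai, mkt), (1984, Orion, Uma, qa), (1984, Vega, Tai, mkt), (1984, Vega, Uma, qa), (1995, Alpha, Gus, ops), (1995, Echo, Gus, ops), (2007, Delta, Ned, p2), (2007, Delta, Pat, x1), (2007, Omega, Ned, p2), (2007, Omega, Pat, x1)}
σ[year < 1995]: keep tuples satisfying year < 1995 → {(1984, Lyra, Tai, mkt), (1984, Lyra, Uma, qa), (1984, Orion, Tai, mkt), (1984, Orion, Uma, qa), (1984, Vega, Tai, mkt), (1984, Vega, Uma, qa)}
π_{genre, title} gives {(mkt, Lyra), (mkt, Orion), (mkt, Vega), (qa, Lyra), (qa, Orion), (qa, Vega)}.

{(mkt, Lyra), (mkt, Orion), (mkt, Vega), (qa, Lyra), (qa, Orion), (qa, Vega)}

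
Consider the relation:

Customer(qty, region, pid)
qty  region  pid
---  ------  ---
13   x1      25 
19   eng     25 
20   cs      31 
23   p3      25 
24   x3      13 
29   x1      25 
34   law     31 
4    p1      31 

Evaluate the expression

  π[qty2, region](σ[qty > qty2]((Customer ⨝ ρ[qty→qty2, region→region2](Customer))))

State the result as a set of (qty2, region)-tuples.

{(13, eng), (13, p3), (13, x1), (19, p3), (19, x1), (20, law), (23, x1), (4, cs), (4, law)}

ρ[qty→qty2, region→region2]: schema becomes (qty2, region2, pid); tuples unchanged.
Natural join on pid: {(13, x1, 25, 13, x1), (13, x1, 25, 19, eng), (13, x1, 25, 23, p3), (13, x1, 25, 29, x1), (19, eng, 25, 13, x1), (19, eng, 25, 19, eng), (19, eng, 25, 23, p3), (19, eng, 25, 29, x1), (20, cs, 31, 20, cs), (20, cs, 31, 34, law), (20, cs, 31, 4, p1), (23, p3, 25, 13, x1), (23, p3, 25, 19, eng), (23, p3, 25, 23, p3), (23, p3, 25, 29, x1), (24, x3, 13, 24, x3), (29, x1, 25, 13, x1), (29, x1, 25, 19, eng), (29, x1, 25, 23, p3), (29, x1, 25, 29, x1), (34, law, 31, 20, cs), (34, law, 31, 34, law), (34, law, 31, 4, p1), (4, p1, 31, 20, cs), (4, p1, 31, 34, law), (4, p1, 31, 4, p1)}
Selection qty > qty2: {(19, eng, 25, 13, x1), (20, cs, 31, 4, p1), (23, p3, 25, 13, x1), (23, p3, 25, 19, eng), (29, x1, 25, 13, x1), (29, x1, 25, 19, eng), (29, x1, 25, 23, p3), (34, law, 31, 20, cs), (34, law, 31, 4, p1)}
Projecting to qty2, region: {(13, eng), (13, p3), (13, x1), (19, p3), (19, x1), (20, law), (23, x1), (4, cs), (4, law)}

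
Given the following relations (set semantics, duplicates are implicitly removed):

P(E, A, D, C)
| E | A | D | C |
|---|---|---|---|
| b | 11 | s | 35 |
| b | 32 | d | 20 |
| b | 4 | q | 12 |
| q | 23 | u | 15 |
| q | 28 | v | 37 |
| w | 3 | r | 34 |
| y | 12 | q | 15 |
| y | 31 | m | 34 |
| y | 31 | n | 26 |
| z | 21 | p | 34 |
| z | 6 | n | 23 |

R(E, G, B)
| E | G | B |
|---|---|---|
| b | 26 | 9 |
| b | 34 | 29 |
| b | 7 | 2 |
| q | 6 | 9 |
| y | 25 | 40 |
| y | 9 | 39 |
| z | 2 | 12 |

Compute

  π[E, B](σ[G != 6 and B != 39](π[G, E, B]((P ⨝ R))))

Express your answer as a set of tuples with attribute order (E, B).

{(b, 2), (b, 29), (b, 9), (y, 40), (z, 12)}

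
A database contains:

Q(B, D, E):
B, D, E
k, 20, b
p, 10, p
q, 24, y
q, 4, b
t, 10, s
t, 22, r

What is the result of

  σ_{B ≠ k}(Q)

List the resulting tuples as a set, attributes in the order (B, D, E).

{(p, 10, p), (q, 24, y), (q, 4, b), (t, 10, s), (t, 22, r)}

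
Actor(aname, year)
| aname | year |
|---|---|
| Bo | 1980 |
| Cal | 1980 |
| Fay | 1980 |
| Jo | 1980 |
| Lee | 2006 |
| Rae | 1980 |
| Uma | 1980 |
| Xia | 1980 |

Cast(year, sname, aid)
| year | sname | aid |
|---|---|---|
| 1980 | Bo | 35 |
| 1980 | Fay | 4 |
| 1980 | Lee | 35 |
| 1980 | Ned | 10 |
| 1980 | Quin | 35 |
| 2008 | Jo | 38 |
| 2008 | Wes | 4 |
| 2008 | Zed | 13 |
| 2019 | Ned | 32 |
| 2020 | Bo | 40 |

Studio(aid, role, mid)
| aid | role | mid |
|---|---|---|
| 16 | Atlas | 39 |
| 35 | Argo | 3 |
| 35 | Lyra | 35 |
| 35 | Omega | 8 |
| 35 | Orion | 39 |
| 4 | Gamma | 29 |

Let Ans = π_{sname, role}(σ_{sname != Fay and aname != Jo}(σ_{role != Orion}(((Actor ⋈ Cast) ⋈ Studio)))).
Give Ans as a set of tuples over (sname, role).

{(Bo, Argo), (Bo, Lyra), (Bo, Omega), (Lee, Argo), (Lee, Lyra), (Lee, Omega), (Quin, Argo), (Quin, Lyra), (Quin, Omega)}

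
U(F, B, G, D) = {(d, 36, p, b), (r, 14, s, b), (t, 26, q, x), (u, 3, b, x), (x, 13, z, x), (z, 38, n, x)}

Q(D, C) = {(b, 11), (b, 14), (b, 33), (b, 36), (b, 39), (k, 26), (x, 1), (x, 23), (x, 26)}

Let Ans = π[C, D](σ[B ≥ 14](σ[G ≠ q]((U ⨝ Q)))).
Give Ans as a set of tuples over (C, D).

Joining U and Q on D yields {(d, 36, p, b, 11), (d, 36, p, b, 14), (d, 36, p, b, 33), (d, 36, p, b, 36), (d, 36, p, b, 39), (r, 14, s, b, 11), (r, 14, s, b, 14), (r, 14, s, b, 33), (r, 14, s, b, 36), (r, 14, s, b, 39), (t, 26, q, x, 1), (t, 26, q, x, 23), (t, 26, q, x, 26), (u, 3, b, x, 1), (u, 3, b, x, 23), (u, 3, b, x, 26), (x, 13, z, x, 1), (x, 13, z, x, 23), (x, 13, z, x, 26), (z, 38, n, x, 1), (z, 38, n, x, 23), (z, 38, n, x, 26)}.
Apply σ_{G ≠ q}; surviving tuples: {(d, 36, p, b, 11), (d, 36, p, b, 14), (d, 36, p, b, 33), (d, 36, p, b, 36), (d, 36, p, b, 39), (r, 14, s, b, 11), (r, 14, s, b, 14), (r, 14, s, b, 33), (r, 14, s, b, 36), (r, 14, s, b, 39), (u, 3, b, x, 1), (u, 3, b, x, 23), (u, 3, b, x, 26), (x, 13, z, x, 1), (x, 13, z, x, 23), (x, 13, z, x, 26), (z, 38, n, x, 1), (z, 38, n, x, 23), (z, 38, n, x, 26)}
Apply σ_{B ≥ 14}; surviving tuples: {(d, 36, p, b, 11), (d, 36, p, b, 14), (d, 36, p, b, 33), (d, 36, p, b, 36), (d, 36, p, b, 39), (r, 14, s, b, 11), (r, 14, s, b, 14), (r, 14, s, b, 33), (r, 14, s, b, 36), (r, 14, s, b, 39), (z, 38, n, x, 1), (z, 38, n, x, 23), (z, 38, n, x, 26)}
π[C, D]: project onto (C, D) (5 duplicate(s) eliminated) → {(1, x), (11, b), (14, b), (23, x), (26, x), (33, b), (36, b), (39, b)}

{(1, x), (11, b), (14, b), (23, x), (26, x), (33, b), (36, b), (39, b)}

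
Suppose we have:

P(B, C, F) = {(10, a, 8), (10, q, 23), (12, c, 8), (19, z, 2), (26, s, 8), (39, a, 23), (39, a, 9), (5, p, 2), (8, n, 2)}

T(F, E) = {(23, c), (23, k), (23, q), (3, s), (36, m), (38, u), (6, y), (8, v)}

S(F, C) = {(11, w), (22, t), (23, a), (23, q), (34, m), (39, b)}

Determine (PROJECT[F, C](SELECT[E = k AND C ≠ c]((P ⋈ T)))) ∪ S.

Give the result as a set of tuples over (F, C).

{(11, w), (22, t), (23, a), (23, q), (34, m), (39, b)}

Joining P and T on F yields {(10, a, 8, v), (10, q, 23, c), (10, q, 23, k), (10, q, 23, q), (12, c, 8, v), (26, s, 8, v), (39, a, 23, c), (39, a, 23, k), (39, a, 23, q)}.
σ[E = k AND C ≠ c]: keep tuples satisfying E = k AND C ≠ c → {(10, q, 23, k), (39, a, 23, k)}
π_{F, C} gives {(23, a), (23, q)}.
Set union of the two operands is {(11, w), (22, t), (23, a), (23, q), (34, m), (39, b)}.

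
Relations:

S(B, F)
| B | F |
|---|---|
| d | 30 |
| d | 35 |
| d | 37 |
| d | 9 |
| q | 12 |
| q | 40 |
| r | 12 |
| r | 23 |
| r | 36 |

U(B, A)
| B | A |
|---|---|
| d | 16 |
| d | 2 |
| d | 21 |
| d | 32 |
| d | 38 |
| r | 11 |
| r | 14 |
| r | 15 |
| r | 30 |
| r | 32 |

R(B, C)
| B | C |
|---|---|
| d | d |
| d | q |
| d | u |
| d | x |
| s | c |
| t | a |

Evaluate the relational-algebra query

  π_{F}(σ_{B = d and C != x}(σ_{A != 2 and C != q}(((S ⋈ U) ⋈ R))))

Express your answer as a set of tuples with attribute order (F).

S ⋈ U (natural join on B): {(d, 30, 16), (d, 30, 2), (d, 30, 21), (d, 30, 32), (d, 30, 38), (d, 35, 16), (d, 35, 2), (d, 35, 21), (d, 35, 32), (d, 35, 38), (d, 37, 16), (d, 37, 2), (d, 37, 21), (d, 37, 32), (d, 37, 38), (d, 9, 16), (d, 9, 2), (d, 9, 21), (d, 9, 32), (d, 9, 38), (r, 12, 11), (r, 12, 14), (r, 12, 15), (r, 12, 30), (r, 12, 32), (r, 23, 11), (r, 23, 14), (r, 23, 15), (r, 23, 30), (r, 23, 32), (r, 36, 11), (r, 36, 14), (r, 36, 15), (r, 36, 30), (r, 36, 32)}
(S ⋈ U) ⋈ R (natural join on B): {(d, 30, 16, d), (d, 30, 16, q), (d, 30, 16, u), (d, 30, 16, x), (d, 30, 2, d), (d, 30, 2, q), (d, 30, 2, u), (d, 30, 2, x), (d, 30, 21, d), (d, 30, 21, q), (d, 30, 21, u), (d, 30, 21, x), (d, 30, 32, d), (d, 30, 32, q), (d, 30, 32, u), (d, 30, 32, x), (d, 30, 38, d), (d, 30, 38, q), (d, 30, 38, u), (d, 30, 38, x), (d, 35, 16, d), (d, 35, 16, q), (d, 35, 16, u), (d, 35, 16, x), (d, 35, 2, d), (d, 35, 2, q), (d, 35, 2, u), (d, 35, 2, x), (d, 35, 21, d), (d, 35, 21, q), (d, 35, 21, u), (d, 35, 21, x), (d, 35, 32, d), (d, 35, 32, q), (d, 35, 32, u), (d, 35, 32, x), (d, 35, 38, d), (d, 35, 38, q), (d, 35, 38, u), (d, 35, 38, x), (d, 37, 16, d), (d, 37, 16, q), (d, 37, 16, u), (d, 37, 16, x), (d, 37, 2, d), (d, 37, 2, q), (d, 37, 2, u), (d, 37, 2, x), (d, 37, 21, d), (d, 37, 21, q), (d, 37, 21, u), (d, 37, 21, x), (d, 37, 32, d), (d, 37, 32, q), (d, 37, 32, u), (d, 37, 32, x), (d, 37, 38, d), (d, 37, 38, q), (d, 37, 38, u), (d, 37, 38, x), (d, 9, 16, d), (d, 9, 16, q), (d, 9, 16, u), (d, 9, 16, x), (d, 9, 2, d), (d, 9, 2, q), (d, 9, 2, u), (d, 9, 2, x), (d, 9, 21, d), (d, 9, 21, q), (d, 9, 21, u), (d, 9, 21, x), (d, 9, 32, d), (d, 9, 32, q), (d, 9, 32, u), (d, 9, 32, x), (d, 9, 38, d), (d, 9, 38, q), (d, 9, 38, u), (d, 9, 38, x)}
Filtering on A != 2 and C != q leaves {(d, 30, 16, d), (d, 30, 16, u), (d, 30, 16, x), (d, 30, 21, d), (d, 30, 21, u), (d, 30, 21, x), (d, 30, 32, d), (d, 30, 32, u), (d, 30, 32, x), (d, 30, 38, d), (d, 30, 38, u), (d, 30, 38, x), (d, 35, 16, d), (d, 35, 16, u), (d, 35, 16, x), (d, 35, 21, d), (d, 35, 21, u), (d, 35, 21, x), (d, 35, 32, d), (d, 35, 32, u), (d, 35, 32, x), (d, 35, 38, d), (d, 35, 38, u), (d, 35, 38, x), (d, 37, 16, d), (d, 37, 16, u), (d, 37, 16, x), (d, 37, 21, d), (d, 37, 21, u), (d, 37, 21, x), (d, 37, 32, d), (d, 37, 32, u), (d, 37, 32, x), (d, 37, 38, d), (d, 37, 38, u), (d, 37, 38, x), (d, 9, 16, d), (d, 9, 16, u), (d, 9, 16, x), (d, 9, 21, d), (d, 9, 21, u), (d, 9, 21, x), (d, 9, 32, d), (d, 9, 32, u), (d, 9, 32, x), (d, 9, 38, d), (d, 9, 38, u), (d, 9, 38, x)}.
Filtering on B = d and C != x leaves {(d, 30, 16, d), (d, 30, 16, u), (d, 30, 21, d), (d, 30, 21, u), (d, 30, 32, d), (d, 30, 32, u), (d, 30, 38, d), (d, 30, 38, u), (d, 35, 16, d), (d, 35, 16, u), (d, 35, 21, d), (d, 35, 21, u), (d, 35, 32, d), (d, 35, 32, u), (d, 35, 38, d), (d, 35, 38, u), (d, 37, 16, d), (d, 37, 16, u), (d, 37, 21, d), (d, 37, 21, u), (d, 37, 32, d), (d, 37, 32, u), (d, 37, 38, d), (d, 37, 38, u), (d, 9, 16, d), (d, 9, 16, u), (d, 9, 21, d), (d, 9, 21, u), (d, 9, 32, d), (d, 9, 32, u), (d, 9, 38, d), (d, 9, 38, u)}.
π_{F} gives {30, 35, 37, 9} (28 duplicate(s) eliminated).

{30, 35, 37, 9}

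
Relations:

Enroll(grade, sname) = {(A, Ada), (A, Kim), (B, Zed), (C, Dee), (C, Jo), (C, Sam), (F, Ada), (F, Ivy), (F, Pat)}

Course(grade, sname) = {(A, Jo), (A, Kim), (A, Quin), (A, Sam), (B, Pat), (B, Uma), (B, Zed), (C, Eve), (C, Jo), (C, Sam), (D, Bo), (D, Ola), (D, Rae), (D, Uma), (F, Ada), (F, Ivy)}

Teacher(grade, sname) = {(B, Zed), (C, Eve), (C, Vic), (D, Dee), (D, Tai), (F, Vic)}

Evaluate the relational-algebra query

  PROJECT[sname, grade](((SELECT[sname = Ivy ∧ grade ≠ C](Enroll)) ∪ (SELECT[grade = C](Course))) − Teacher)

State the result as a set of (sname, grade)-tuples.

{(Ivy, F), (Jo, C), (Sam, C)}

σ[sname = Ivy ∧ grade ≠ C]: keep tuples satisfying sname = Ivy ∧ grade ≠ C → {(F, Ivy)}
σ[grade = C]: keep tuples satisfying grade = C → {(C, Eve), (C, Jo), (C, Sam)}
Set union of the two operands is {(C, Eve), (C, Jo), (C, Sam), (F, Ivy)}.
Set difference of the two operands is {(C, Jo), (C, Sam), (F, Ivy)}.
Projecting to sname, grade: {(Ivy, F), (Jo, C), (Sam, C)}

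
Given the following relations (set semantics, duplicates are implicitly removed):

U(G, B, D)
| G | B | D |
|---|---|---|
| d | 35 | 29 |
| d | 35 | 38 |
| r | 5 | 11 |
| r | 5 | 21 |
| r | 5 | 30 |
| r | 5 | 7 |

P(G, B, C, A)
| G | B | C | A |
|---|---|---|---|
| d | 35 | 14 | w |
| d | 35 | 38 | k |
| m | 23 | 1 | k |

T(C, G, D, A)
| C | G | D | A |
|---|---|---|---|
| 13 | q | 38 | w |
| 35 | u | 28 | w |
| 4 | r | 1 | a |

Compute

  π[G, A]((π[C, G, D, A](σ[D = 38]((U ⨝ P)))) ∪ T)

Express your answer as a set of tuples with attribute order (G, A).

{(d, k), (d, w), (q, w), (r, a), (u, w)}

Joining U and P on G, B yields {(d, 35, 29, 14, w), (d, 35, 29, 38, k), (d, 35, 38, 14, w), (d, 35, 38, 38, k)}.
σ[D = 38]: keep tuples satisfying D = 38 → {(d, 35, 38, 14, w), (d, 35, 38, 38, k)}
Keep only column(s) C, G, D, A: {(14, d, 38, w), (38, d, 38, k)}
Taking the union: {(13, q, 38, w), (14, d, 38, w), (35, u, 28, w), (38, d, 38, k), (4, r, 1, a)}
Keep only column(s) G, A: {(d, k), (d, w), (q, w), (r, a), (u, w)}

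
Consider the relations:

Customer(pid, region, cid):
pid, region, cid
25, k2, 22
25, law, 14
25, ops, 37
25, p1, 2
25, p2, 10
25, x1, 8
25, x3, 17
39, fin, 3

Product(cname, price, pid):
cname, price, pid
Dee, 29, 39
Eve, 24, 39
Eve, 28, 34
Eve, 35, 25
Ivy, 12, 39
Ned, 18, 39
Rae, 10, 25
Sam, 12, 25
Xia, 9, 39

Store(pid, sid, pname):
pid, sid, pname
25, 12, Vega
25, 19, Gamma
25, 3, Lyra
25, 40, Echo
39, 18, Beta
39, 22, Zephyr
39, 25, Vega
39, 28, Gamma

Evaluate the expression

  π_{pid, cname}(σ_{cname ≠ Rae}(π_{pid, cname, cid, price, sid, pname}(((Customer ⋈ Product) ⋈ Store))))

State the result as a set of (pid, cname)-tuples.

{(25, Eve), (25, Sam), (39, Dee), (39, Eve), (39, Ivy), (39, Ned), (39, Xia)}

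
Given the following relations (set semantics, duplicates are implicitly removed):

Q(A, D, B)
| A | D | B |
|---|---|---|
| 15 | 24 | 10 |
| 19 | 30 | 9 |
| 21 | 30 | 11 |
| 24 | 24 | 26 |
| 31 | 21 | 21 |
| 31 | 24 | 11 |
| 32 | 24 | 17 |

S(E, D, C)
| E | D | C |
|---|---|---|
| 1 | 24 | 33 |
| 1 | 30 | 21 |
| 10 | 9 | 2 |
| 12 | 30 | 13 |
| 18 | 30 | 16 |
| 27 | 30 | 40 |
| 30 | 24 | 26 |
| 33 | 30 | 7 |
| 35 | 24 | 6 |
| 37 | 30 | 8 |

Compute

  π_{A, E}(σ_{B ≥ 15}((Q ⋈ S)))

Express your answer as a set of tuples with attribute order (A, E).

{(24, 1), (24, 30), (24, 35), (32, 1), (32, 30), (32, 35)}

Q ⋈ S (natural join on D): {(15, 24, 10, 1, 33), (15, 24, 10, 30, 26), (15, 24, 10, 35, 6), (19, 30, 9, 1, 21), (19, 30, 9, 12, 13), (19, 30, 9, 18, 16), (19, 30, 9, 27, 40), (19, 30, 9, 33, 7), (19, 30, 9, 37, 8), (21, 30, 11, 1, 21), (21, 30, 11, 12, 13), (21, 30, 11, 18, 16), (21, 30, 11, 27, 40), (21, 30, 11, 33, 7), (21, 30, 11, 37, 8), (24, 24, 26, 1, 33), (24, 24, 26, 30, 26), (24, 24, 26, 35, 6), (31, 24, 11, 1, 33), (31, 24, 11, 30, 26), (31, 24, 11, 35, 6), (32, 24, 17, 1, 33), (32, 24, 17, 30, 26), (32, 24, 17, 35, 6)}
σ[B ≥ 15]: keep tuples satisfying B ≥ 15 → {(24, 24, 26, 1, 33), (24, 24, 26, 30, 26), (24, 24, 26, 35, 6), (32, 24, 17, 1, 33), (32, 24, 17, 30, 26), (32, 24, 17, 35, 6)}
π[A, E]: project onto (A, E) → {(24, 1), (24, 30), (24, 35), (32, 1), (32, 30), (32, 35)}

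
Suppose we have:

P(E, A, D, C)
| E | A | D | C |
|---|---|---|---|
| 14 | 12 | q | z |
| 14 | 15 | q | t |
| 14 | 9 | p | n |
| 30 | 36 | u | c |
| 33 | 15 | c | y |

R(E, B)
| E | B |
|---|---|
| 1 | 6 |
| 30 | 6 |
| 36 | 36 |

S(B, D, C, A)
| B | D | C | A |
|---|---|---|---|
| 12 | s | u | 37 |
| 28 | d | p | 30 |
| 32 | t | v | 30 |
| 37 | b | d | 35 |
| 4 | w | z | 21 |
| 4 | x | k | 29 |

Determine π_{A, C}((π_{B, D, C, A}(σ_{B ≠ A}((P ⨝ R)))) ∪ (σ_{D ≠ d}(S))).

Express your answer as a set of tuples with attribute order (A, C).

P ⋈ R (natural join on E): {(30, 36, u, c, 6)}
Apply σ_{B ≠ A}; surviving tuples: {(30, 36, u, c, 6)}
π_{B, D, C, A} gives {(6, u, c, 36)}.
Apply σ_{D ≠ d}; surviving tuples: {(12, s, u, 37), (32, t, v, 30), (37, b, d, 35), (4, w, z, 21), (4, x, k, 29)}
Union: {(6, u, c, 36)} with {(12, s, u, 37), (32, t, v, 30), (37, b, d, 35), (4, w, z, 21), (4, x, k, 29)} → {(12, s, u, 37), (32, t, v, 30), (37, b, d, 35), (4, w, z, 21), (4, x, k, 29), (6, u, c, 36)}
π_{A, C} gives {(21, z), (29, k), (30, v), (35, d), (36, c), (37, u)}.

{(21, z), (29, k), (30, v), (35, d), (36, c), (37, u)}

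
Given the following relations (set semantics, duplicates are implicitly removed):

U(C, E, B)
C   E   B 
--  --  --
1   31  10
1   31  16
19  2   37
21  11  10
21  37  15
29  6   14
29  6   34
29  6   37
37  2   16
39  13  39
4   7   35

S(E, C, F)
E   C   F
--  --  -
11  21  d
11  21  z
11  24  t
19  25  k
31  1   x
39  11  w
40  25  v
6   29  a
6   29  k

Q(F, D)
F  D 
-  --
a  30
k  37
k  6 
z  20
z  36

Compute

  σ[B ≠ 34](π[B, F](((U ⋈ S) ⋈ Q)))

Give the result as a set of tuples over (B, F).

{(10, z), (14, a), (14, k), (37, a), (37, k)}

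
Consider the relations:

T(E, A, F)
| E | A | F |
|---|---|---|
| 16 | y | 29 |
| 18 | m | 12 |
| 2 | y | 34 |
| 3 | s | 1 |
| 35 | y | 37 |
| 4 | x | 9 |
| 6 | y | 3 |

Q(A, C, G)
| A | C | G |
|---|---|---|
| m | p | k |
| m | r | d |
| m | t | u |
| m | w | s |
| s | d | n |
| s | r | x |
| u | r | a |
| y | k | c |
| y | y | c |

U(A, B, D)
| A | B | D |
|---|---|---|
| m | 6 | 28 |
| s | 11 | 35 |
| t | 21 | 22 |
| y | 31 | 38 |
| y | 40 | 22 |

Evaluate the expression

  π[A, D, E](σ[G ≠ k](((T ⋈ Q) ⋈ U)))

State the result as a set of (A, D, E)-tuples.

{(m, 28, 18), (s, 35, 3), (y, 22, 16), (y, 22, 2), (y, 22, 35), (y, 22, 6), (y, 38, 16), (y, 38, 2), (y, 38, 35), (y, 38, 6)}

Natural join on A: {(16, y, 29, k, c), (16, y, 29, y, c), (18, m, 12, p, k), (18, m, 12, r, d), (18, m, 12, t, u), (18, m, 12, w, s), (2, y, 34, k, c), (2, y, 34, y, c), (3, s, 1, d, n), (3, s, 1, r, x), (35, y, 37, k, c), (35, y, 37, y, c), (6, y, 3, k, c), (6, y, 3, y, c)}
Natural join on A: {(16, y, 29, k, c, 31, 38), (16, y, 29, k, c, 40, 22), (16, y, 29, y, c, 31, 38), (16, y, 29, y, c, 40, 22), (18, m, 12, p, k, 6, 28), (18, m, 12, r, d, 6, 28), (18, m, 12, t, u, 6, 28), (18, m, 12, w, s, 6, 28), (2, y, 34, k, c, 31, 38), (2, y, 34, k, c, 40, 22), (2, y, 34, y, c, 31, 38), (2, y, 34, y, c, 40, 22), (3, s, 1, d, n, 11, 35), (3, s, 1, r, x, 11, 35), (35, y, 37, k, c, 31, 38), (35, y, 37, k, c, 40, 22), (35, y, 37, y, c, 31, 38), (35, y, 37, y, c, 40, 22), (6, y, 3, k, c, 31, 38), (6, y, 3, k, c, 40, 22), (6, y, 3, y, c, 31, 38), (6, y, 3, y, c, 40, 22)}
Filtering on G ≠ k leaves {(16, y, 29, k, c, 31, 38), (16, y, 29, k, c, 40, 22), (16, y, 29, y, c, 31, 38), (16, y, 29, y, c, 40, 22), (18, m, 12, r, d, 6, 28), (18, m, 12, t, u, 6, 28), (18, m, 12, w, s, 6, 28), (2, y, 34, k, c, 31, 38), (2, y, 34, k, c, 40, 22), (2, y, 34, y, c, 31, 38), (2, y, 34, y, c, 40, 22), (3, s, 1, d, n, 11, 35), (3, s, 1, r, x, 11, 35), (35, y, 37, k, c, 31, 38), (35, y, 37, k, c, 40, 22), (35, y, 37, y, c, 31, 38), (35, y, 37, y, c, 40, 22), (6, y, 3, k, c, 31, 38), (6, y, 3, k, c, 40, 22), (6, y, 3, y, c, 31, 38), (6, y, 3, y, c, 40, 22)}.
π_{A, D, E} gives {(m, 28, 18), (s, 35, 3), (y, 22, 16), (y, 22, 2), (y, 22, 35), (y, 22, 6), (y, 38, 16), (y, 38, 2), (y, 38, 35), (y, 38, 6)} (11 duplicate(s) eliminated).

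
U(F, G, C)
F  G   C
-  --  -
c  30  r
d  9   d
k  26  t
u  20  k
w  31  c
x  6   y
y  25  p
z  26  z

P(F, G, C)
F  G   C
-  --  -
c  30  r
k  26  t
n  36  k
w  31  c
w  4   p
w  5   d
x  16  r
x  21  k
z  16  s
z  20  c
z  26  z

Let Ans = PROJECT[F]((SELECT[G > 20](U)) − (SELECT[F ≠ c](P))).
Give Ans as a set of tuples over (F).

σ[G > 20]: keep tuples satisfying G > 20 → {(c, 30, r), (k, 26, t), (w, 31, c), (y, 25, p), (z, 26, z)}
σ[F ≠ c]: keep tuples satisfying F ≠ c → {(k, 26, t), (n, 36, k), (w, 31, c), (w, 4, p), (w, 5, d), (x, 16, r), (x, 21, k), (z, 16, s), (z, 20, c), (z, 26, z)}
Difference: {(c, 30, r), (k, 26, t), (w, 31, c), (y, 25, p), (z, 26, z)} with {(k, 26, t), (n, 36, k), (w, 31, c), (w, 4, p), (w, 5, d), (x, 16, r), (x, 21, k), (z, 16, s), (z, 20, c), (z, 26, z)} → {(c, 30, r), (y, 25, p)}
Projecting to F: {c, y}

{c, y}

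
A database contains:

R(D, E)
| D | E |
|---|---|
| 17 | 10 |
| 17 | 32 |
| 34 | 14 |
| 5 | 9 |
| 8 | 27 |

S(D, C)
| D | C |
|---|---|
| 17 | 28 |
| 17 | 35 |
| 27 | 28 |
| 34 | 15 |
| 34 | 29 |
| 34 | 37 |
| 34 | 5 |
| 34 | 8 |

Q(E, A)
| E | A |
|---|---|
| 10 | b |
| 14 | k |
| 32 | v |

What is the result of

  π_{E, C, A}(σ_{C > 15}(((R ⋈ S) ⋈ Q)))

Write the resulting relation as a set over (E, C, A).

{(10, 28, b), (10, 35, b), (14, 29, k), (14, 37, k), (32, 28, v), (32, 35, v)}

Joining R and S on D yields {(17, 10, 28), (17, 10, 35), (17, 32, 28), (17, 32, 35), (34, 14, 15), (34, 14, 29), (34, 14, 37), (34, 14, 5), (34, 14, 8)}.
Joining (R ⋈ S) and Q on E yields {(17, 10, 28, b), (17, 10, 35, b), (17, 32, 28, v), (17, 32, 35, v), (34, 14, 15, k), (34, 14, 29, k), (34, 14, 37, k), (34, 14, 5, k), (34, 14, 8, k)}.
Apply σ_{C > 15}; surviving tuples: {(17, 10, 28, b), (17, 10, 35, b), (17, 32, 28, v), (17, 32, 35, v), (34, 14, 29, k), (34, 14, 37, k)}
π[E, C, A]: project onto (E, C, A) → {(10, 28, b), (10, 35, b), (14, 29, k), (14, 37, k), (32, 28, v), (32, 35, v)}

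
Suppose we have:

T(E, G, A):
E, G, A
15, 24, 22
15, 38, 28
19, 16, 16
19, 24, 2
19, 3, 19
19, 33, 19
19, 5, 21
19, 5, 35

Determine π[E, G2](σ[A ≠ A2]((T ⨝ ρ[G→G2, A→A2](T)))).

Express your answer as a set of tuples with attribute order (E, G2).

ρ[G→G2, A→A2]: schema becomes (E, G2, A2); tuples unchanged.
Joining T and ρ[G→G2, A→A2](T) on E yields {(15, 24, 22, 24, 22), (15, 24, 22, 38, 28), (15, 38, 28, 24, 22), (15, 38, 28, 38, 28), (19, 16, 16, 16, 16), (19, 16, 16, 24, 2), (19, 16, 16, 3, 19), (19, 16, 16, 33, 19), (19, 16, 16, 5, 21), (19, 16, 16, 5, 35), (19, 24, 2, 16, 16), (19, 24, 2, 24, 2), (19, 24, 2, 3, 19), (19, 24, 2, 33, 19), (19, 24, 2, 5, 21), (19, 24, 2, 5, 35), (19, 3, 19, 16, 16), (19, 3, 19, 24, 2), (19, 3, 19, 3, 19), (19, 3, 19, 33, 19), (19, 3, 19, 5, 21), (19, 3, 19, 5, 35), (19, 33, 19, 16, 16), (19, 33, 19, 24, 2), (19, 33, 19, 3, 19), (19, 33, 19, 33, 19), (19, 33, 19, 5, 21), (19, 33, 19, 5, 35), (19, 5, 21, 16, 16), (19, 5, 21, 24, 2), (19, 5, 21, 3, 19), (19, 5, 21, 33, 19), (19, 5, 21, 5, 21), (19, 5, 21, 5, 35), (19, 5, 35, 16, 16), (19, 5, 35, 24, 2), (19, 5, 35, 3, 19), (19, 5, 35, 33, 19), (19, 5, 35, 5, 21), (19, 5, 35, 5, 35)}.
σ[A ≠ A2]: keep tuples satisfying A ≠ A2 → {(15, 24, 22, 38, 28), (15, 38, 28, 24, 22), (19, 16, 16, 24, 2), (19, 16, 16, 3, 19), (19, 16, 16, 33, 19), (19, 16, 16, 5, 21), (19, 16, 16, 5, 35), (19, 24, 2, 16, 16), (19, 24, 2, 3, 19), (19, 24, 2, 33, 19), (19, 24, 2, 5, 21), (19, 24, 2, 5, 35), (19, 3, 19, 16, 16), (19, 3, 19, 24, 2), (19, 3, 19, 5, 21), (19, 3, 19, 5, 35), (19, 33, 19, 16, 16), (19, 33, 19, 24, 2), (19, 33, 19, 5, 21), (19, 33, 19, 5, 35), (19, 5, 21, 16, 16), (19, 5, 21, 24, 2), (19, 5, 21, 3, 19), (19, 5, 21, 33, 19), (19, 5, 21, 5, 35), (19, 5, 35, 16, 16), (19, 5, 35, 24, 2), (19, 5, 35, 3, 19), (19, 5, 35, 33, 19), (19, 5, 35, 5, 21)}
Projecting to E, G2 (23 duplicate(s) eliminated): {(15, 24), (15, 38), (19, 16), (19, 24), (19, 3), (19, 33), (19, 5)}

{(15, 24), (15, 38), (19, 16), (19, 24), (19, 3), (19, 33), (19, 5)}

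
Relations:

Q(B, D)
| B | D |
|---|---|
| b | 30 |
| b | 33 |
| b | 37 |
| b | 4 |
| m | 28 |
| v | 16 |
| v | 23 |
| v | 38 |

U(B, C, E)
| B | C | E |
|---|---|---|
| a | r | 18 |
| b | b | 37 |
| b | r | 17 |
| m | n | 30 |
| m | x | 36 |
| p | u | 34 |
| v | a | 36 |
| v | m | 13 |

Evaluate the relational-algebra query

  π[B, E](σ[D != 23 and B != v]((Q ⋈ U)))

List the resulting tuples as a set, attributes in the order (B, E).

Natural join on B: {(b, 30, b, 37), (b, 30, r, 17), (b, 33, b, 37), (b, 33, r, 17), (b, 37, b, 37), (b, 37, r, 17), (b, 4, b, 37), (b, 4, r, 17), (m, 28, n, 30), (m, 28, x, 36), (v, 16, a, 36), (v, 16, m, 13), (v, 23, a, 36), (v, 23, m, 13), (v, 38, a, 36), (v, 38, m, 13)}
Selection D != 23 and B != v: {(b, 30, b, 37), (b, 30, r, 17), (b, 33, b, 37), (b, 33, r, 17), (b, 37, b, 37), (b, 37, r, 17), (b, 4, b, 37), (b, 4, r, 17), (m, 28, n, 30), (m, 28, x, 36)}
π_{B, E} gives {(b, 17), (b, 37), (m, 30), (m, 36)} (6 duplicate(s) eliminated).

{(b, 17), (b, 37), (m, 30), (m, 36)}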